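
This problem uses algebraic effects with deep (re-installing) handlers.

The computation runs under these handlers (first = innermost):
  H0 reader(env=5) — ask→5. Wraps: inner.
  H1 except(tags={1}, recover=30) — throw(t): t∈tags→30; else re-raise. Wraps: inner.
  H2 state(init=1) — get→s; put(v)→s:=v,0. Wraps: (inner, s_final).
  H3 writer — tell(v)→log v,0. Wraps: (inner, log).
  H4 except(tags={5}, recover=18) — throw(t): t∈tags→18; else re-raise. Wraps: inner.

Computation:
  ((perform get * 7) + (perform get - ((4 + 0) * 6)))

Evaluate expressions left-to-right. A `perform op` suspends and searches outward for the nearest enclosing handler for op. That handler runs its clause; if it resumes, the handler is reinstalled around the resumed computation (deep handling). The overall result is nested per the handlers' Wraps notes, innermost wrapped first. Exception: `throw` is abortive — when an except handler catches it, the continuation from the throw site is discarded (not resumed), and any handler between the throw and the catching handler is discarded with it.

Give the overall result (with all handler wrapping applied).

Answer: ((-16, 1), ())

Evaluation trace:
get @ H2 ⇒ 1
get @ H2 ⇒ 1
H0 returns -16
H1 returns -16
H2 returns (-16, 1)
H3 returns ((-16, 1), ())
H4 returns ((-16, 1), ())
= ((-16, 1), ())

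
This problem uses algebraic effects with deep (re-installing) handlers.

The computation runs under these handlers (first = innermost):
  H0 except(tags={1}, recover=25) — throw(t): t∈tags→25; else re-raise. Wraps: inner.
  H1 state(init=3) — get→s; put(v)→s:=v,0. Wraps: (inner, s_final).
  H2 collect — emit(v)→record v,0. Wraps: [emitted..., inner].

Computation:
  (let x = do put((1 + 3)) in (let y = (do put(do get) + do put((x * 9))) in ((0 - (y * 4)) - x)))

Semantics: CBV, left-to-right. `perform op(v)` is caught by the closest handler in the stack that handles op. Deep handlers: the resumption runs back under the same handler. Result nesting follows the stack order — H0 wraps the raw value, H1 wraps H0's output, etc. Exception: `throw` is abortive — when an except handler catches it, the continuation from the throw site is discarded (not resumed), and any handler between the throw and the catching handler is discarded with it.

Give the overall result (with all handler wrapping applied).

Step-by-step:
put(4) @ H1 ⇒ s:=4
get @ H1 ⇒ 4
put(4) @ H1 ⇒ s:=4
put(0) @ H1 ⇒ s:=0
H0 returns 0
H1 returns (0, 0)
H2 returns [(0, 0)]
= [(0, 0)]

Answer: [(0, 0)]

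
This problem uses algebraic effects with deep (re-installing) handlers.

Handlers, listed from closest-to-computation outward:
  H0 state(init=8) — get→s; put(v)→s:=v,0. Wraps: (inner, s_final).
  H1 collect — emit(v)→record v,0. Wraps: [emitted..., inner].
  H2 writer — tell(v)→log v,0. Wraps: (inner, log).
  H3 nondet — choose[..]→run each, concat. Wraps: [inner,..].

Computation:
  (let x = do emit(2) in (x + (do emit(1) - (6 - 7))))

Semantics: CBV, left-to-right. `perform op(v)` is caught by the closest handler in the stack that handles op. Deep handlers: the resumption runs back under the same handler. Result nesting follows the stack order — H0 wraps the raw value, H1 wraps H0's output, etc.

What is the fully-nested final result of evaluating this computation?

Answer: [([2, 1, (1, 8)], ())]

Working:
emit(2) @ H1 ⇒ out+=2
emit(1) @ H1 ⇒ out+=1
H0 returns (1, 8)
H1 returns [2, 1, (1, 8)]
H2 returns ([2, 1, (1, 8)], ())
H3 returns [([2, 1, (1, 8)], ())]
= [([2, 1, (1, 8)], ())]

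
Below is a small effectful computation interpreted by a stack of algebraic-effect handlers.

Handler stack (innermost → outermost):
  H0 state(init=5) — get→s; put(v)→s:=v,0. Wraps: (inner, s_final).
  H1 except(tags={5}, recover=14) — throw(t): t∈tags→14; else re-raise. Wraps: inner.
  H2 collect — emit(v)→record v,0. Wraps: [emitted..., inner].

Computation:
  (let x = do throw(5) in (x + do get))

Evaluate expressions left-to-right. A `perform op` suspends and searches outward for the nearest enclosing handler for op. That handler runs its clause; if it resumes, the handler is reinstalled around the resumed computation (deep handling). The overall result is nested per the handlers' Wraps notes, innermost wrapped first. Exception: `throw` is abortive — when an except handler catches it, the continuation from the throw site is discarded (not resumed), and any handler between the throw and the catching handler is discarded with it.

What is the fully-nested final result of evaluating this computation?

Evaluation trace:
throw(5) @ H1 caught ⇒ 14
H2 returns [14]
= [14]

Answer: [14]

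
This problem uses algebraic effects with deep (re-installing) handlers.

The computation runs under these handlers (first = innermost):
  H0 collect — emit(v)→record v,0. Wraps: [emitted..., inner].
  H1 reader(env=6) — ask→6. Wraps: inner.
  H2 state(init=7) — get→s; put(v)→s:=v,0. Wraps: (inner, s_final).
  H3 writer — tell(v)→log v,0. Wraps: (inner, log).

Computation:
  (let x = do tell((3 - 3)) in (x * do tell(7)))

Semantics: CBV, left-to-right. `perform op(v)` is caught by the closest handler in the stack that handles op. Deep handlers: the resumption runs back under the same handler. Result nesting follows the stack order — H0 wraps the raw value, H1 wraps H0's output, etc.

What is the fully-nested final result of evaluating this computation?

Answer: (([0], 7), (0, 7))

Working:
tell(0) @ H3 ⇒ log+=0
tell(7) @ H3 ⇒ log+=7
H0 returns [0]
H1 returns [0]
H2 returns ([0], 7)
H3 returns (([0], 7), (0, 7))
= (([0], 7), (0, 7))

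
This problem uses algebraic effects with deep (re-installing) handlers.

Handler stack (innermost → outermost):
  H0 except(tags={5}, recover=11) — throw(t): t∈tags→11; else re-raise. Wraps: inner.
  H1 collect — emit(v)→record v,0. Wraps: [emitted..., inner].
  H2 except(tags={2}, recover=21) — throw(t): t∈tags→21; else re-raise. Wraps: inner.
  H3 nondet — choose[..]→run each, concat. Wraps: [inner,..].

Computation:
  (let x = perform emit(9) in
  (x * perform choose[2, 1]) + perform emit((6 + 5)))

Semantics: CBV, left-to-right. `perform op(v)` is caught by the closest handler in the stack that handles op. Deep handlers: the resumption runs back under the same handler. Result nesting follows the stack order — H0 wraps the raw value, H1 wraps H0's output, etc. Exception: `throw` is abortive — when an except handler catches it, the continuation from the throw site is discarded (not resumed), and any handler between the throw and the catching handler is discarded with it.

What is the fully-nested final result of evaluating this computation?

Evaluation trace:
emit(9) @ H1 ⇒ out+=9
choose[2, 1] @ H3
  branch[0] choose=2:
    emit(11) @ H1 ⇒ out+=11
    H0 returns 0
    H1 returns [9, 11, 0]
    H2 returns [9, 11, 0]
    H3 returns [[9, 11, 0]]
  branch[1] choose=1:
    emit(11) @ H1 ⇒ out+=11
    H0 returns 0
    H1 returns [9, 11, 0]
    H2 returns [9, 11, 0]
    H3 returns [[9, 11, 0]]
= [[9, 11, 0], [9, 11, 0]]

Answer: [[9, 11, 0], [9, 11, 0]]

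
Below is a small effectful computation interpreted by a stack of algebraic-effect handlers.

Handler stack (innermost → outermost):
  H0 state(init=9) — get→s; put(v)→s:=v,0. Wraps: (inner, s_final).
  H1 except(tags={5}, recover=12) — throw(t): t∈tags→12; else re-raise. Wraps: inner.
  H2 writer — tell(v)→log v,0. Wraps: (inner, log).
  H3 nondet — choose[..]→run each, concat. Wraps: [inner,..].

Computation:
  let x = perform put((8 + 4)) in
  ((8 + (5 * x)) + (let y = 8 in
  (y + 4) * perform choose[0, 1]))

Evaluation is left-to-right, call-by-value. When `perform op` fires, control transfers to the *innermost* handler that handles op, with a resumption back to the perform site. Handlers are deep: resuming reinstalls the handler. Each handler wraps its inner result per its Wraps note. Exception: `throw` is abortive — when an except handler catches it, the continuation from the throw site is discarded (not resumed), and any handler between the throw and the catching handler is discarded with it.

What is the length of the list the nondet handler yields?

Step-by-step:
put(12) @ H0 ⇒ s:=12
choose[0, 1] @ H3
  branch[0] choose=0:
    H0 returns (8, 12)
    H1 returns (8, 12)
    H2 returns ((8, 12), ())
    H3 returns [((8, 12), ())]
  branch[1] choose=1:
    H0 returns (20, 12)
    H1 returns (20, 12)
    H2 returns ((20, 12), ())
    H3 returns [((20, 12), ())]
= [((8, 12), ()), ((20, 12), ())]

Answer: 2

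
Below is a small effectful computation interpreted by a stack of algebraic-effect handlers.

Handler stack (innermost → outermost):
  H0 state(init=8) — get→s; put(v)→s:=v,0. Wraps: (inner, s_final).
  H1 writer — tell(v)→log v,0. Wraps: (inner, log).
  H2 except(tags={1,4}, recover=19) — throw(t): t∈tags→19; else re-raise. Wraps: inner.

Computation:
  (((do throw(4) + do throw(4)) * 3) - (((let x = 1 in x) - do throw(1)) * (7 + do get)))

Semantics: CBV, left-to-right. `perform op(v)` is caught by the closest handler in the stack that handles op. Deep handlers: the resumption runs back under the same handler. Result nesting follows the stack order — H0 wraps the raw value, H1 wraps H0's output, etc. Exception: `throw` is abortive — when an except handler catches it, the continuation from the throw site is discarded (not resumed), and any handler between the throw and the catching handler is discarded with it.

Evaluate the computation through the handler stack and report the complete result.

Answer: 19

Step-by-step:
throw(4) @ H2 caught ⇒ 19
= 19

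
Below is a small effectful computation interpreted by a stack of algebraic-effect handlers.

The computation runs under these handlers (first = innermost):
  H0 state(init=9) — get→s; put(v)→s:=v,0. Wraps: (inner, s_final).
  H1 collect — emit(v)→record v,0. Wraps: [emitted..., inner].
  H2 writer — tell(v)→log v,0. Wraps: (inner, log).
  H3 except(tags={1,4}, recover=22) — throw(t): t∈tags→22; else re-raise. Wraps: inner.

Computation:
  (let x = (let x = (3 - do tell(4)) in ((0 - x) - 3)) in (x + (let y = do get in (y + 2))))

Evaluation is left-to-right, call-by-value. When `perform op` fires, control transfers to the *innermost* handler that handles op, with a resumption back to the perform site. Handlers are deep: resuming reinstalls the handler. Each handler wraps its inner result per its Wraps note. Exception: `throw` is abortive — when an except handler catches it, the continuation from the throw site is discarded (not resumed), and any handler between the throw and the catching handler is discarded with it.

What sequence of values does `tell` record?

Step-by-step:
tell(4) @ H2 ⇒ log+=4
get @ H0 ⇒ 9
H0 returns (5, 9)
H1 returns [(5, 9)]
H2 returns ([(5, 9)], (4))
H3 returns ([(5, 9)], (4))
= ([(5, 9)], (4))

Answer: (4)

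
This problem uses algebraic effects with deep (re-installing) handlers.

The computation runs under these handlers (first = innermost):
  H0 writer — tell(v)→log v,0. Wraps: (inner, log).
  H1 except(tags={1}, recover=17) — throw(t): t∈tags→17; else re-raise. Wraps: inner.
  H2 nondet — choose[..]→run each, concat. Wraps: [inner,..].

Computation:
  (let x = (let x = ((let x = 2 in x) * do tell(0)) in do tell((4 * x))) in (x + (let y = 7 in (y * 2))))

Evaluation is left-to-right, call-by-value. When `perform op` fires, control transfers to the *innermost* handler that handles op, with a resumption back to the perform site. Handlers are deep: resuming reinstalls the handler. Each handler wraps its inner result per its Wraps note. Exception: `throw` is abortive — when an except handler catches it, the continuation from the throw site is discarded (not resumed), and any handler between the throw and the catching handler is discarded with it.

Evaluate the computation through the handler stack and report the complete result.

Answer: [(14, (0, 0))]

Evaluation trace:
tell(0) @ H0 ⇒ log+=0
tell(0) @ H0 ⇒ log+=0
H0 returns (14, (0, 0))
H1 returns (14, (0, 0))
H2 returns [(14, (0, 0))]
= [(14, (0, 0))]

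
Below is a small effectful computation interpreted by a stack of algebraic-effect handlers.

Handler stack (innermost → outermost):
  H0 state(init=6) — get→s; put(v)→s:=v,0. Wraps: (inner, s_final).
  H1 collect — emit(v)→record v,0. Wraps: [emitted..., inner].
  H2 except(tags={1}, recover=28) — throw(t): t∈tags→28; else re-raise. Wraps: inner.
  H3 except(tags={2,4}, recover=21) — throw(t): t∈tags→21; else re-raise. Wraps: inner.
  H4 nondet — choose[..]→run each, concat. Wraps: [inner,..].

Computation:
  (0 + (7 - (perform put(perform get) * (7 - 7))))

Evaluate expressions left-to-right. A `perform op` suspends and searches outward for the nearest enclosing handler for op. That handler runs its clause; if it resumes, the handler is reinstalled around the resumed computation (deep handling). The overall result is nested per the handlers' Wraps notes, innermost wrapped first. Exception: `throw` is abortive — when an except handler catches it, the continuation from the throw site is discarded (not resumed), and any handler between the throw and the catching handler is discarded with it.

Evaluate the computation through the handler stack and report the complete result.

Evaluation trace:
get @ H0 ⇒ 6
put(6) @ H0 ⇒ s:=6
H0 returns (7, 6)
H1 returns [(7, 6)]
H2 returns [(7, 6)]
H3 returns [(7, 6)]
H4 returns [[(7, 6)]]
= [[(7, 6)]]

Answer: [[(7, 6)]]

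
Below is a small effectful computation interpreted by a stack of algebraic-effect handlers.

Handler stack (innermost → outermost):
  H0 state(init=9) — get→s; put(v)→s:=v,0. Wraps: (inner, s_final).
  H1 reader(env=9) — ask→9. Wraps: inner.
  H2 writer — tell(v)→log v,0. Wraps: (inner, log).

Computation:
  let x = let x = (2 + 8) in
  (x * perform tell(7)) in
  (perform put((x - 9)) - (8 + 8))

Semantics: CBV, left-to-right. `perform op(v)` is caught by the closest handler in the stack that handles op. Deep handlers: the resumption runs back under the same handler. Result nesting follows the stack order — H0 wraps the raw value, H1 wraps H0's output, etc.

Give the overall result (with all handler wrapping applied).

Evaluation trace:
tell(7) @ H2 ⇒ log+=7
put(-9) @ H0 ⇒ s:=-9
H0 returns (-16, -9)
H1 returns (-16, -9)
H2 returns ((-16, -9), (7))
= ((-16, -9), (7))

Answer: ((-16, -9), (7))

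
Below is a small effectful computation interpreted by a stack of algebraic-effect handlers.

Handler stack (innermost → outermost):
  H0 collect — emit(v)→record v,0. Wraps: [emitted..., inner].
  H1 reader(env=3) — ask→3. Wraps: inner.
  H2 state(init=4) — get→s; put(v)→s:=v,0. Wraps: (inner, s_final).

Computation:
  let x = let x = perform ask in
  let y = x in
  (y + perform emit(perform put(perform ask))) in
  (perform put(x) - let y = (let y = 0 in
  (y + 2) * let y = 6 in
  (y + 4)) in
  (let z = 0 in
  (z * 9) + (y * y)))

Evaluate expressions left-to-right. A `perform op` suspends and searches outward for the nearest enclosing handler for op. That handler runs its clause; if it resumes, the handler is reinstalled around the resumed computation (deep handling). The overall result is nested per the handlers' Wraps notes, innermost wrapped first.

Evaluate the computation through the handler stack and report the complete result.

Answer: ([0, -400], 3)

Working:
ask @ H1 ⇒ 3
ask @ H1 ⇒ 3
put(3) @ H2 ⇒ s:=3
emit(0) @ H0 ⇒ out+=0
put(3) @ H2 ⇒ s:=3
H0 returns [0, -400]
H1 returns [0, -400]
H2 returns ([0, -400], 3)
= ([0, -400], 3)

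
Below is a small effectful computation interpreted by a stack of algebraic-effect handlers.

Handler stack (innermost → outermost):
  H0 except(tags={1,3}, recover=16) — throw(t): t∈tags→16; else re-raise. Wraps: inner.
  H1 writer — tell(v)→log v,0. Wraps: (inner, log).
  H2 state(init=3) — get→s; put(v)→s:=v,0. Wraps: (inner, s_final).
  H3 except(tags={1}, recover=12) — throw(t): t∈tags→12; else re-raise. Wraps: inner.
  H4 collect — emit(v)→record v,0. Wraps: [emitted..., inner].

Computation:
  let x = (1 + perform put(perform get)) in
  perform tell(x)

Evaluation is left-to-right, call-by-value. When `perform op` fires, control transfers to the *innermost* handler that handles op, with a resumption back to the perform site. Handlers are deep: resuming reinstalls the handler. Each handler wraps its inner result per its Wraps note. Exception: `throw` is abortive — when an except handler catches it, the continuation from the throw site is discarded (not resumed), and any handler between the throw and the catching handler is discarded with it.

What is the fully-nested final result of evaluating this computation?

Evaluation trace:
get @ H2 ⇒ 3
put(3) @ H2 ⇒ s:=3
tell(1) @ H1 ⇒ log+=1
H0 returns 0
H1 returns (0, (1))
H2 returns ((0, (1)), 3)
H3 returns ((0, (1)), 3)
H4 returns [((0, (1)), 3)]
= [((0, (1)), 3)]

Answer: [((0, (1)), 3)]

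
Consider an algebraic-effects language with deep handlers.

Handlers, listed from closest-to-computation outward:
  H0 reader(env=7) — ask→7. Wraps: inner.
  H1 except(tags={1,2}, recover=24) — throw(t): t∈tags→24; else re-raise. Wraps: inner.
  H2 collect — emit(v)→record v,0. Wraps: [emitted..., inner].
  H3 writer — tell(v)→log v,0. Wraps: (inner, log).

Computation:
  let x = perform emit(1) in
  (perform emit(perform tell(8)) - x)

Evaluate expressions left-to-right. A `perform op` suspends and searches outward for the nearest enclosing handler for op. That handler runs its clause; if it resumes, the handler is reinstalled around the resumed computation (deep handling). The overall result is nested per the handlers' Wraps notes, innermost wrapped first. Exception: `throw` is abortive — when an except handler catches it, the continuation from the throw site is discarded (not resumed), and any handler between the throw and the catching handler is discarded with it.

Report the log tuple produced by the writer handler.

Evaluation trace:
emit(1) @ H2 ⇒ out+=1
tell(8) @ H3 ⇒ log+=8
emit(0) @ H2 ⇒ out+=0
H0 returns 0
H1 returns 0
H2 returns [1, 0, 0]
H3 returns ([1, 0, 0], (8))
= ([1, 0, 0], (8))

Answer: (8)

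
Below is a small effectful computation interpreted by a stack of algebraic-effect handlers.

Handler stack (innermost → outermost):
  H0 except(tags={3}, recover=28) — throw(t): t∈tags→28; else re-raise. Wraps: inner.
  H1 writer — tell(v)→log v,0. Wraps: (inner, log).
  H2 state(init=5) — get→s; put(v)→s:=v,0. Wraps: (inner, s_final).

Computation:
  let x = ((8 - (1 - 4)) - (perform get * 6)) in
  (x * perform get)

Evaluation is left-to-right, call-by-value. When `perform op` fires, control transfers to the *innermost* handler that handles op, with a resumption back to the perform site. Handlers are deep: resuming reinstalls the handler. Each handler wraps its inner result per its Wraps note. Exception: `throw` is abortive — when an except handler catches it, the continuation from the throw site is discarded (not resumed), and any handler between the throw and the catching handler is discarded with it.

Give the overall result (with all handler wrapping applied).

Step-by-step:
get @ H2 ⇒ 5
get @ H2 ⇒ 5
H0 returns -95
H1 returns (-95, ())
H2 returns ((-95, ()), 5)
= ((-95, ()), 5)

Answer: ((-95, ()), 5)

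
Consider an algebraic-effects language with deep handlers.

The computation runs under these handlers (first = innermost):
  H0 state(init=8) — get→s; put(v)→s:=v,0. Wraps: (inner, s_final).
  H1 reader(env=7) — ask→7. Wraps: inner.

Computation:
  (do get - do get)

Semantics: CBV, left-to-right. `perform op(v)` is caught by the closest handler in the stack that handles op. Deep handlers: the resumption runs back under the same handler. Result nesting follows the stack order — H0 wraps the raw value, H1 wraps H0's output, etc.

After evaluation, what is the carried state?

Working:
get @ H0 ⇒ 8
get @ H0 ⇒ 8
H0 returns (0, 8)
H1 returns (0, 8)
= (0, 8)

Answer: 8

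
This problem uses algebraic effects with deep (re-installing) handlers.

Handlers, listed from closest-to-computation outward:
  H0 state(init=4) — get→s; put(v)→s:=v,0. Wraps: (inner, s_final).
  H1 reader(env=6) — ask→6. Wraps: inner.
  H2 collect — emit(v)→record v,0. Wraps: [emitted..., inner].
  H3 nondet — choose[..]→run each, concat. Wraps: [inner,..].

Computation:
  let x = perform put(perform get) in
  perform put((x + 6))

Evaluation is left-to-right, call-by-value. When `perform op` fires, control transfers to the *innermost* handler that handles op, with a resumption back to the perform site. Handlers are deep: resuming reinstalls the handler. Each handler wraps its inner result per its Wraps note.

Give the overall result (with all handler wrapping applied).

Answer: [[(0, 6)]]

Working:
get @ H0 ⇒ 4
put(4) @ H0 ⇒ s:=4
put(6) @ H0 ⇒ s:=6
H0 returns (0, 6)
H1 returns (0, 6)
H2 returns [(0, 6)]
H3 returns [[(0, 6)]]
= [[(0, 6)]]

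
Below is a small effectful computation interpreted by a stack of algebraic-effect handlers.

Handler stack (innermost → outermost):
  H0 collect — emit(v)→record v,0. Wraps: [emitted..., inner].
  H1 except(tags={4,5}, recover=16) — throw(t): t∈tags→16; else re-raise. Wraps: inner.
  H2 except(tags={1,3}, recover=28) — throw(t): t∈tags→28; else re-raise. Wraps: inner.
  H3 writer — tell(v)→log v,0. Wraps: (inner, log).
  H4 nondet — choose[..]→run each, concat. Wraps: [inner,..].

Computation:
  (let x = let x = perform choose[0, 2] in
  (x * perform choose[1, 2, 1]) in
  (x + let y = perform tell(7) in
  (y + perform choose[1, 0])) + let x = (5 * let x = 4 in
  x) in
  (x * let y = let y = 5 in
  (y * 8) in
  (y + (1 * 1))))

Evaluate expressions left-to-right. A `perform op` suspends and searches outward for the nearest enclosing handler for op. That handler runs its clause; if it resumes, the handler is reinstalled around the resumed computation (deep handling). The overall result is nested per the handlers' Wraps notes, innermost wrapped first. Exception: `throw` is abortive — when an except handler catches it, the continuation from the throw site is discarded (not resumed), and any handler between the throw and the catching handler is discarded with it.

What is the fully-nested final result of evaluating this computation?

Answer: [([821], (7)), ([820], (7)), ([821], (7)), ([820], (7)), ([821], (7)), ([820], (7)), ([823], (7)), ([822], (7)), ([825], (7)), ([824], (7)), ([823], (7)), ([822], (7))]

Working:
choose[0, 2] @ H4
  branch[0] choose=0:
    choose[1, 2, 1] @ H4
      branch[0] choose=1:
        tell(7) @ H3 ⇒ log+=7
        choose[1, 0] @ H4
          branch[0] choose=1:
            H0 returns [821]
            H1 returns [821]
            H2 returns [821]
            H3 returns ([821], (7))
            H4 returns [([821], (7))]
          branch[1] choose=0:
            H0 returns [820]
            H1 returns [820]
            H2 returns [820]
            H3 returns ([820], (7))
            H4 returns [([820], (7))]
      branch[1] choose=2:
        tell(7) @ H3 ⇒ log+=7
        choose[1, 0] @ H4
          branch[0] choose=1:
            H0 returns [821]
            H1 returns [821]
            H2 returns [821]
            H3 returns ([821], (7))
            H4 returns [([821], (7))]
          branch[1] choose=0:
            H0 returns [820]
            H1 returns [820]
            H2 returns [820]
            H3 returns ([820], (7))
            H4 returns [([820], (7))]
      branch[2] choose=1:
        tell(7) @ H3 ⇒ log+=7
        choose[1, 0] @ H4
          branch[0] choose=1:
            H0 returns [821]
            H1 returns [821]
            H2 returns [821]
            H3 returns ([821], (7))
            H4 returns [([821], (7))]
          branch[1] choose=0:
            H0 returns [820]
            H1 returns [820]
            H2 returns [820]
            H3 returns ([820], (7))
            H4 returns [([820], (7))]
  branch[1] choose=2:
    choose[1, 2, 1] @ H4
      branch[0] choose=1:
        tell(7) @ H3 ⇒ log+=7
        choose[1, 0] @ H4
          branch[0] choose=1:
            H0 returns [823]
            H1 returns [823]
            H2 returns [823]
            H3 returns ([823], (7))
            H4 returns [([823], (7))]
          branch[1] choose=0:
            H0 returns [822]
            H1 returns [822]
            H2 returns [822]
            H3 returns ([822], (7))
            H4 returns [([822], (7))]
      branch[1] choose=2:
        tell(7) @ H3 ⇒ log+=7
        choose[1, 0] @ H4
          branch[0] choose=1:
            H0 returns [825]
            H1 returns [825]
            H2 returns [825]
            H3 returns ([825], (7))
            H4 returns [([825], (7))]
          branch[1] choose=0:
            H0 returns [824]
            H1 returns [824]
            H2 returns [824]
            H3 returns ([824], (7))
            H4 returns [([824], (7))]
      branch[2] choose=1:
        tell(7) @ H3 ⇒ log+=7
        choose[1, 0] @ H4
          branch[0] choose=1:
            H0 returns [823]
            H1 returns [823]
            H2 returns [823]
            H3 returns ([823], (7))
            H4 returns [([823], (7))]
          branch[1] choose=0:
            H0 returns [822]
            H1 returns [822]
            H2 returns [822]
            H3 returns ([822], (7))
            H4 returns [([822], (7))]
= [([821], (7)), ([820], (7)), ([821], (7)), ([820], (7)), ([821], (7)), ([820], (7)), ([823], (7)), ([822], (7)), ([825], (7)), ([824], (7)), ([823], (7)), ([822], (7))]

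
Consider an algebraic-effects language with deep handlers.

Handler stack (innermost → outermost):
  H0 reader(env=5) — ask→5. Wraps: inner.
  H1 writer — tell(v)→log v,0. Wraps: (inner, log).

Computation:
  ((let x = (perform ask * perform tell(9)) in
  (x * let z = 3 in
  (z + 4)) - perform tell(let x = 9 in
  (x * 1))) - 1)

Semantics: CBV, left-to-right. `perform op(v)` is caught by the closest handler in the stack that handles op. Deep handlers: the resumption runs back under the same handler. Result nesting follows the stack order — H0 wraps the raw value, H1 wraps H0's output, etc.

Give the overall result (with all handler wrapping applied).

Answer: (-1, (9, 9))

Evaluation trace:
ask @ H0 ⇒ 5
tell(9) @ H1 ⇒ log+=9
tell(9) @ H1 ⇒ log+=9
H0 returns -1
H1 returns (-1, (9, 9))
= (-1, (9, 9))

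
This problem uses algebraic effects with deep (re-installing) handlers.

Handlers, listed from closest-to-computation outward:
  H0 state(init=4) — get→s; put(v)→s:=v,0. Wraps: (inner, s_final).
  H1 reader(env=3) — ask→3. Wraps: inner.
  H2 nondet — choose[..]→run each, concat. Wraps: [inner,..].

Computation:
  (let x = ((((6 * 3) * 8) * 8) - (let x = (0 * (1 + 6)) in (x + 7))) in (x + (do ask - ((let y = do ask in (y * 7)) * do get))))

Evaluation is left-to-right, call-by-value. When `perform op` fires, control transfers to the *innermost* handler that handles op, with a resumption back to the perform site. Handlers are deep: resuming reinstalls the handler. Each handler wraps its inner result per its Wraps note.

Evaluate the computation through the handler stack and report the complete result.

Answer: [(1064, 4)]

Working:
ask @ H1 ⇒ 3
ask @ H1 ⇒ 3
get @ H0 ⇒ 4
H0 returns (1064, 4)
H1 returns (1064, 4)
H2 returns [(1064, 4)]
= [(1064, 4)]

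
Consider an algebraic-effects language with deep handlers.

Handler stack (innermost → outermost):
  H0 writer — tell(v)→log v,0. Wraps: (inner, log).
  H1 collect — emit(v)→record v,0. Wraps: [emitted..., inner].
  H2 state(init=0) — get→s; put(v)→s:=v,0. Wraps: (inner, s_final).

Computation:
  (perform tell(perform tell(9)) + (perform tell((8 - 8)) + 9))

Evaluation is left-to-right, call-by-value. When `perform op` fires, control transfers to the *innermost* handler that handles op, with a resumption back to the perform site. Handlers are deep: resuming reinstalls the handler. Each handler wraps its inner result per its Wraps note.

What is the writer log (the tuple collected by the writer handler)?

Answer: (9, 0, 0)

Step-by-step:
tell(9) @ H0 ⇒ log+=9
tell(0) @ H0 ⇒ log+=0
tell(0) @ H0 ⇒ log+=0
H0 returns (9, (9, 0, 0))
H1 returns [(9, (9, 0, 0))]
H2 returns ([(9, (9, 0, 0))], 0)
= ([(9, (9, 0, 0))], 0)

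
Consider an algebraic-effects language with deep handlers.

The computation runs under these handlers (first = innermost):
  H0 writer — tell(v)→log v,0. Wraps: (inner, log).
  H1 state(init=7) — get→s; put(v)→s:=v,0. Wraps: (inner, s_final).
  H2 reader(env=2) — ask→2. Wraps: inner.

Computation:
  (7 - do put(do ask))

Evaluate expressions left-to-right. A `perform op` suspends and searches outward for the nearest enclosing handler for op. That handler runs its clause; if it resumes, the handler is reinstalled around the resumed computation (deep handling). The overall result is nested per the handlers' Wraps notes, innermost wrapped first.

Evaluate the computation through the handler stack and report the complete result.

Evaluation trace:
ask @ H2 ⇒ 2
put(2) @ H1 ⇒ s:=2
H0 returns (7, ())
H1 returns ((7, ()), 2)
H2 returns ((7, ()), 2)
= ((7, ()), 2)

Answer: ((7, ()), 2)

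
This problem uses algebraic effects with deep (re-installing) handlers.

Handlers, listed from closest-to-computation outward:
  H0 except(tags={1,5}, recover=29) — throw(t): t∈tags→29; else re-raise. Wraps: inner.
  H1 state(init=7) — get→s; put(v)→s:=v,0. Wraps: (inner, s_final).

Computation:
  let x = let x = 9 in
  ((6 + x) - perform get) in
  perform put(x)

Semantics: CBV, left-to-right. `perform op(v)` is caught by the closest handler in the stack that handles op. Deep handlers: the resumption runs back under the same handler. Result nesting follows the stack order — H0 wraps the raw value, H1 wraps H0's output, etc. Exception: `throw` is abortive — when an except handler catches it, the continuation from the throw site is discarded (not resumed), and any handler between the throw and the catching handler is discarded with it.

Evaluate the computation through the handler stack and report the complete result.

Answer: (0, 8)

Working:
get @ H1 ⇒ 7
put(8) @ H1 ⇒ s:=8
H0 returns 0
H1 returns (0, 8)
= (0, 8)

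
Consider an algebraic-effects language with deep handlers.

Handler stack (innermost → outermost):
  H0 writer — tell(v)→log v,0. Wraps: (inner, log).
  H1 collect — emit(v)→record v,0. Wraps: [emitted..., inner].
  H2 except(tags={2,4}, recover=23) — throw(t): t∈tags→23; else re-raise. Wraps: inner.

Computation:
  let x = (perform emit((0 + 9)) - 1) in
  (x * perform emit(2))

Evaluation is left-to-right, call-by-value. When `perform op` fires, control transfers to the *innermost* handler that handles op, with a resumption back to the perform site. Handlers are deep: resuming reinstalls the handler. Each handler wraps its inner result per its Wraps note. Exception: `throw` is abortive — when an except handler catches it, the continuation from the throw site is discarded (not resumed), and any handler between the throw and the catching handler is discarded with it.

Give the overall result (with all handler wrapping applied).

Answer: [9, 2, (0, ())]

Evaluation trace:
emit(9) @ H1 ⇒ out+=9
emit(2) @ H1 ⇒ out+=2
H0 returns (0, ())
H1 returns [9, 2, (0, ())]
H2 returns [9, 2, (0, ())]
= [9, 2, (0, ())]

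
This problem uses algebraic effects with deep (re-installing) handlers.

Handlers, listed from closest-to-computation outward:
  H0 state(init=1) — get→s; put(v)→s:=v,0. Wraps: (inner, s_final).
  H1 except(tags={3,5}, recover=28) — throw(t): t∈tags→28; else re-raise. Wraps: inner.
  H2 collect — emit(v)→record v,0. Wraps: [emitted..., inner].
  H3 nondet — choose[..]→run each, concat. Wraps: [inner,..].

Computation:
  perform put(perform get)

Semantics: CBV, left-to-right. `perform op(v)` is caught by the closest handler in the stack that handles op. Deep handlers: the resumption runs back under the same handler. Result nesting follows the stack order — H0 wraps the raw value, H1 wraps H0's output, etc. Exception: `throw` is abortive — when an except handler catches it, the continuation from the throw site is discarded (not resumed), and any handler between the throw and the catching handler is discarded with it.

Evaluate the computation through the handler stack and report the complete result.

Answer: [[(0, 1)]]

Working:
get @ H0 ⇒ 1
put(1) @ H0 ⇒ s:=1
H0 returns (0, 1)
H1 returns (0, 1)
H2 returns [(0, 1)]
H3 returns [[(0, 1)]]
= [[(0, 1)]]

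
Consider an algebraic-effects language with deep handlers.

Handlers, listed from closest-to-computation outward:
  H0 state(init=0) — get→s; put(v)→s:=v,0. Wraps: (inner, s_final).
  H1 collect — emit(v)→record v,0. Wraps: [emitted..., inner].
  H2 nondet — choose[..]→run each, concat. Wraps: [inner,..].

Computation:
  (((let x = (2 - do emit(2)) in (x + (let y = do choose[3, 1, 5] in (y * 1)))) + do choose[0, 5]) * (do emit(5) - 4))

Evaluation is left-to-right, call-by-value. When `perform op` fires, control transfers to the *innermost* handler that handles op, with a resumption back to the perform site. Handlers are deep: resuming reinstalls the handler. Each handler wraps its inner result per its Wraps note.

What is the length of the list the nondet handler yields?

Answer: 6

Evaluation trace:
emit(2) @ H1 ⇒ out+=2
choose[3, 1, 5] @ H2
  branch[0] choose=3:
    choose[0, 5] @ H2
      branch[0] choose=0:
        emit(5) @ H1 ⇒ out+=5
        H0 returns (-20, 0)
        H1 returns [2, 5, (-20, 0)]
        H2 returns [[2, 5, (-20, 0)]]
      branch[1] choose=5:
        emit(5) @ H1 ⇒ out+=5
        H0 returns (-40, 0)
        H1 returns [2, 5, (-40, 0)]
        H2 returns [[2, 5, (-40, 0)]]
  branch[1] choose=1:
    choose[0, 5] @ H2
      branch[0] choose=0:
        emit(5) @ H1 ⇒ out+=5
        H0 returns (-12, 0)
        H1 returns [2, 5, (-12, 0)]
        H2 returns [[2, 5, (-12, 0)]]
      branch[1] choose=5:
        emit(5) @ H1 ⇒ out+=5
        H0 returns (-32, 0)
        H1 returns [2, 5, (-32, 0)]
        H2 returns [[2, 5, (-32, 0)]]
  branch[2] choose=5:
    choose[0, 5] @ H2
      branch[0] choose=0:
        emit(5) @ H1 ⇒ out+=5
        H0 returns (-28, 0)
        H1 returns [2, 5, (-28, 0)]
        H2 returns [[2, 5, (-28, 0)]]
      branch[1] choose=5:
        emit(5) @ H1 ⇒ out+=5
        H0 returns (-48, 0)
        H1 returns [2, 5, (-48, 0)]
        H2 returns [[2, 5, (-48, 0)]]
= [[2, 5, (-20, 0)], [2, 5, (-40, 0)], [2, 5, (-12, 0)], [2, 5, (-32, 0)], [2, 5, (-28, 0)], [2, 5, (-48, 0)]]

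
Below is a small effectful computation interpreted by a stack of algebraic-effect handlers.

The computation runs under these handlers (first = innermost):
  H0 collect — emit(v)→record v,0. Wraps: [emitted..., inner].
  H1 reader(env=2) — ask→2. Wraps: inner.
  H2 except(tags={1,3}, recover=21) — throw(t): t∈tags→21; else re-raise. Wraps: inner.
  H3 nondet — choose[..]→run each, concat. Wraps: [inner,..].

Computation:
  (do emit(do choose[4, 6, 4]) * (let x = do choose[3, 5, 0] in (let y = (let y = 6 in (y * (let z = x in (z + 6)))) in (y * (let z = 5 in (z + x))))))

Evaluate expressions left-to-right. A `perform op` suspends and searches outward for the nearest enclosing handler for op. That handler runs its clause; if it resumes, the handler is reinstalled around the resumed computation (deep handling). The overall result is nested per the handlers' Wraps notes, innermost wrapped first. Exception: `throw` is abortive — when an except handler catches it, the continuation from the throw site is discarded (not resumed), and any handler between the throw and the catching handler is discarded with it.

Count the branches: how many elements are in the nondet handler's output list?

Answer: 9

Working:
choose[4, 6, 4] @ H3
  branch[0] choose=4:
    emit(4) @ H0 ⇒ out+=4
    choose[3, 5, 0] @ H3
      branch[0] choose=3:
        H0 returns [4, 0]
        H1 returns [4, 0]
        H2 returns [4, 0]
        H3 returns [[4, 0]]
      branch[1] choose=5:
        H0 returns [4, 0]
        H1 returns [4, 0]
        H2 returns [4, 0]
        H3 returns [[4, 0]]
      branch[2] choose=0:
        H0 returns [4, 0]
        H1 returns [4, 0]
        H2 returns [4, 0]
        H3 returns [[4, 0]]
  branch[1] choose=6:
    emit(6) @ H0 ⇒ out+=6
    choose[3, 5, 0] @ H3
      branch[0] choose=3:
        H0 returns [6, 0]
        H1 returns [6, 0]
        H2 returns [6, 0]
        H3 returns [[6, 0]]
      branch[1] choose=5:
        H0 returns [6, 0]
        H1 returns [6, 0]
        H2 returns [6, 0]
        H3 returns [[6, 0]]
      branch[2] choose=0:
        H0 returns [6, 0]
        H1 returns [6, 0]
        H2 returns [6, 0]
        H3 returns [[6, 0]]
  branch[2] choose=4:
    emit(4) @ H0 ⇒ out+=4
    choose[3, 5, 0] @ H3
      branch[0] choose=3:
        H0 returns [4, 0]
        H1 returns [4, 0]
        H2 returns [4, 0]
        H3 returns [[4, 0]]
      branch[1] choose=5:
        H0 returns [4, 0]
        H1 returns [4, 0]
        H2 returns [4, 0]
        H3 returns [[4, 0]]
      branch[2] choose=0:
        H0 returns [4, 0]
        H1 returns [4, 0]
        H2 returns [4, 0]
        H3 returns [[4, 0]]
= [[4, 0], [4, 0], [4, 0], [6, 0], [6, 0], [6, 0], [4, 0], [4, 0], [4, 0]]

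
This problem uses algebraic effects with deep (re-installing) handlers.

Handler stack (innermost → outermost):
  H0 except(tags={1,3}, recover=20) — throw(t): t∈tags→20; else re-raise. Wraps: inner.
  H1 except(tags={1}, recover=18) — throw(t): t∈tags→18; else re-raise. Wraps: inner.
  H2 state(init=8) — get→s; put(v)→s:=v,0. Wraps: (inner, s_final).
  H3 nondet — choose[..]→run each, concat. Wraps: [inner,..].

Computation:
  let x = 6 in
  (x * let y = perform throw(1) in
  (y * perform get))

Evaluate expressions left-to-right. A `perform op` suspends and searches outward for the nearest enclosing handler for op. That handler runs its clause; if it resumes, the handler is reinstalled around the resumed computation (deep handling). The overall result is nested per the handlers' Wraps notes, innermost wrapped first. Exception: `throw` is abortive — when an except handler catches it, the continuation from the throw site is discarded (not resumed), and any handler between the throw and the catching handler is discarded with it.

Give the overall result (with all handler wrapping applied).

Answer: [(20, 8)]

Step-by-step:
throw(1) @ H0 caught ⇒ 20
H1 returns 20
H2 returns (20, 8)
H3 returns [(20, 8)]
= [(20, 8)]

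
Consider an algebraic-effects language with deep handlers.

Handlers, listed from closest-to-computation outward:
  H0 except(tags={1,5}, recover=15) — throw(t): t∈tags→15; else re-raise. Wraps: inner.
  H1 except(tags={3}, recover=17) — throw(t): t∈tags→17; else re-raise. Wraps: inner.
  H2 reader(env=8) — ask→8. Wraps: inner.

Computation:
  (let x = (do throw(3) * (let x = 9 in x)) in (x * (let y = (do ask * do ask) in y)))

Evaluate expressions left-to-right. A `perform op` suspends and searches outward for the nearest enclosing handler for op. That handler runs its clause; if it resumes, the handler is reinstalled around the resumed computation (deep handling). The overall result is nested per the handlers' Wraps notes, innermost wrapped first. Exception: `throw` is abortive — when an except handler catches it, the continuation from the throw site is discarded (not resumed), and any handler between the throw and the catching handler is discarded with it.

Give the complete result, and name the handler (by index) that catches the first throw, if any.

Answer: 17 ; first throw caught by: H1

Working:
throw(3) @ H0 re-raised
throw(3) @ H1 caught ⇒ 17
H2 returns 17
= 17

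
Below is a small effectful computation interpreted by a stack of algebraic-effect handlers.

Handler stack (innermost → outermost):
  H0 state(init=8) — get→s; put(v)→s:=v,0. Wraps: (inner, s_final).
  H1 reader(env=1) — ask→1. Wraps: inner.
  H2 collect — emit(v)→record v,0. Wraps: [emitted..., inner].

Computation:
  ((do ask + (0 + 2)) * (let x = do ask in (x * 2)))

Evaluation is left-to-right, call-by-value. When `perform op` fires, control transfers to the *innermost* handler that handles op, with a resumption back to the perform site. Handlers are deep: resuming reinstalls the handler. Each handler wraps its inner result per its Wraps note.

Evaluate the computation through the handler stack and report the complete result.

Answer: [(6, 8)]

Working:
ask @ H1 ⇒ 1
ask @ H1 ⇒ 1
H0 returns (6, 8)
H1 returns (6, 8)
H2 returns [(6, 8)]
= [(6, 8)]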